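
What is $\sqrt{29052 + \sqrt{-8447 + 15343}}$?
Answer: $2 \sqrt{7263 + \sqrt{431}} \approx 170.69$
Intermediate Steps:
$\sqrt{29052 + \sqrt{-8447 + 15343}} = \sqrt{29052 + \sqrt{6896}} = \sqrt{29052 + 4 \sqrt{431}}$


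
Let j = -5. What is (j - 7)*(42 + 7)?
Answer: -588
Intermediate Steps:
(j - 7)*(42 + 7) = (-5 - 7)*(42 + 7) = -12*49 = -588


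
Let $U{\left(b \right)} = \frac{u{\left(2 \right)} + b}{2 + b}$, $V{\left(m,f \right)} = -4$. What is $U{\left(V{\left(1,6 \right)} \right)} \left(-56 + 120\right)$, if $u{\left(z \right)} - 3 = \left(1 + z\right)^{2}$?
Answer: $-256$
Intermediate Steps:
$u{\left(z \right)} = 3 + \left(1 + z\right)^{2}$
$U{\left(b \right)} = \frac{12 + b}{2 + b}$ ($U{\left(b \right)} = \frac{\left(3 + \left(1 + 2\right)^{2}\right) + b}{2 + b} = \frac{\left(3 + 3^{2}\right) + b}{2 + b} = \frac{\left(3 + 9\right) + b}{2 + b} = \frac{12 + b}{2 + b}$)
$U{\left(V{\left(1,6 \right)} \right)} \left(-56 + 120\right) = \frac{12 - 4}{2 - 4} \left(-56 + 120\right) = \frac{1}{-2} \cdot 8 \cdot 64 = \left(- \frac{1}{2}\right) 8 \cdot 64 = \left(-4\right) 64 = -256$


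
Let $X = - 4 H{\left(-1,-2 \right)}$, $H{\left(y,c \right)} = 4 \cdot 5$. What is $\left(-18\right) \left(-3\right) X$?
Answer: $-4320$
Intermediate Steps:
$H{\left(y,c \right)} = 20$
$X = -80$ ($X = \left(-4\right) 20 = -80$)
$\left(-18\right) \left(-3\right) X = \left(-18\right) \left(-3\right) \left(-80\right) = 54 \left(-80\right) = -4320$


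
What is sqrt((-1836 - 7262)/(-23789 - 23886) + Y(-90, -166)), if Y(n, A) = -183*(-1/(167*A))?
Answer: sqrt(12872319002472274)/264329270 ≈ 0.42922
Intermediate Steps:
Y(n, A) = 183/(167*A) (Y(n, A) = -(-183)/(167*A) = 183/(167*A))
sqrt((-1836 - 7262)/(-23789 - 23886) + Y(-90, -166)) = sqrt((-1836 - 7262)/(-23789 - 23886) + (183/167)/(-166)) = sqrt(-9098/(-47675) + (183/167)*(-1/166)) = sqrt(-9098*(-1/47675) - 183/27722) = sqrt(9098/47675 - 183/27722) = sqrt(243490231/1321646350) = sqrt(12872319002472274)/264329270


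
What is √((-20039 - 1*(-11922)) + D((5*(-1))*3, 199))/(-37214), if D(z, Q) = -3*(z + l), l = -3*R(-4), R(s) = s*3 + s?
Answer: -I*√2054/18607 ≈ -0.0024357*I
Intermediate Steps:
R(s) = 4*s (R(s) = 3*s + s = 4*s)
l = 48 (l = -12*(-4) = -3*(-16) = 48)
D(z, Q) = -144 - 3*z (D(z, Q) = -3*(z + 48) = -3*(48 + z) = -144 - 3*z)
√((-20039 - 1*(-11922)) + D((5*(-1))*3, 199))/(-37214) = √((-20039 - 1*(-11922)) + (-144 - 3*5*(-1)*3))/(-37214) = √((-20039 + 11922) + (-144 - (-15)*3))*(-1/37214) = √(-8117 + (-144 - 3*(-15)))*(-1/37214) = √(-8117 + (-144 + 45))*(-1/37214) = √(-8117 - 99)*(-1/37214) = √(-8216)*(-1/37214) = (2*I*√2054)*(-1/37214) = -I*√2054/18607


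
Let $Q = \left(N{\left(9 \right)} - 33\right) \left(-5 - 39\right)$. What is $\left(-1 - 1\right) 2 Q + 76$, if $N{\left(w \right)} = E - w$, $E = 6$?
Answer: $-6260$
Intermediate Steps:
$N{\left(w \right)} = 6 - w$
$Q = 1584$ ($Q = \left(\left(6 - 9\right) - 33\right) \left(-5 - 39\right) = \left(\left(6 - 9\right) - 33\right) \left(-44\right) = \left(-3 - 33\right) \left(-44\right) = \left(-36\right) \left(-44\right) = 1584$)
$\left(-1 - 1\right) 2 Q + 76 = \left(-1 - 1\right) 2 \cdot 1584 + 76 = \left(-2\right) 2 \cdot 1584 + 76 = \left(-4\right) 1584 + 76 = -6336 + 76 = -6260$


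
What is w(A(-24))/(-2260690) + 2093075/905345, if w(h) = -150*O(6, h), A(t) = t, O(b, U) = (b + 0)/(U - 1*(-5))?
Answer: 1798065318055/777747667459 ≈ 2.3119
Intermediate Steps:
O(b, U) = b/(5 + U) (O(b, U) = b/(U + 5) = b/(5 + U))
w(h) = -900/(5 + h)
w(A(-24))/(-2260690) + 2093075/905345 = -900/(5 - 24)/(-2260690) + 2093075/905345 = -900/(-19)*(-1/2260690) + 2093075*(1/905345) = -900*(-1/19)*(-1/2260690) + 418615/181069 = (900/19)*(-1/2260690) + 418615/181069 = -90/4295311 + 418615/181069 = 1798065318055/777747667459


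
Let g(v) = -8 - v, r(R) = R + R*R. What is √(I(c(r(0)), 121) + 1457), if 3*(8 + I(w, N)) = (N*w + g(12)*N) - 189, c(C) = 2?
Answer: 2*√165 ≈ 25.690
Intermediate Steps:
r(R) = R + R²
I(w, N) = -71 - 20*N/3 + N*w/3 (I(w, N) = -8 + ((N*w + (-8 - 1*12)*N) - 189)/3 = -8 + ((N*w + (-8 - 12)*N) - 189)/3 = -8 + ((N*w - 20*N) - 189)/3 = -8 + ((-20*N + N*w) - 189)/3 = -8 + (-189 - 20*N + N*w)/3 = -8 + (-63 - 20*N/3 + N*w/3) = -71 - 20*N/3 + N*w/3)
√(I(c(r(0)), 121) + 1457) = √((-71 - 20/3*121 + (⅓)*121*2) + 1457) = √((-71 - 2420/3 + 242/3) + 1457) = √(-797 + 1457) = √660 = 2*√165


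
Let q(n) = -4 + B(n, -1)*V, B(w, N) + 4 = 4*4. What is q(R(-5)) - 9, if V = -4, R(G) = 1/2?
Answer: -61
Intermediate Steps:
R(G) = ½
B(w, N) = 12 (B(w, N) = -4 + 4*4 = -4 + 16 = 12)
q(n) = -52 (q(n) = -4 + 12*(-4) = -4 - 48 = -52)
q(R(-5)) - 9 = -52 - 9 = -61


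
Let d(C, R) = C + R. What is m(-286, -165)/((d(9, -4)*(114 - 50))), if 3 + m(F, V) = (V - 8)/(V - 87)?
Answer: -583/80640 ≈ -0.0072297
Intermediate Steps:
m(F, V) = -3 + (-8 + V)/(-87 + V) (m(F, V) = -3 + (V - 8)/(V - 87) = -3 + (-8 + V)/(-87 + V))
m(-286, -165)/((d(9, -4)*(114 - 50))) = ((253 - 2*(-165))/(-87 - 165))/(((9 - 4)*(114 - 50))) = ((253 + 330)/(-252))/((5*64)) = -1/252*583/320 = -583/252*1/320 = -583/80640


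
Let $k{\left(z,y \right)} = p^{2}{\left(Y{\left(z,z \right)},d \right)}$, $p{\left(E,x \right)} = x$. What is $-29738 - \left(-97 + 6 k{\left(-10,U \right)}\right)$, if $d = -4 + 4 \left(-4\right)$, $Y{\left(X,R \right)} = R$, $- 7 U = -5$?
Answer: $-32041$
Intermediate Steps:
$U = \frac{5}{7}$ ($U = \left(- \frac{1}{7}\right) \left(-5\right) = \frac{5}{7} \approx 0.71429$)
$d = -20$ ($d = -4 - 16 = -20$)
$k{\left(z,y \right)} = 400$ ($k{\left(z,y \right)} = \left(-20\right)^{2} = 400$)
$-29738 - \left(-97 + 6 k{\left(-10,U \right)}\right) = -29738 - \left(-97 + 6 \cdot 400\right) = -29738 - \left(-97 + 2400\right) = -29738 - 2303 = -32041$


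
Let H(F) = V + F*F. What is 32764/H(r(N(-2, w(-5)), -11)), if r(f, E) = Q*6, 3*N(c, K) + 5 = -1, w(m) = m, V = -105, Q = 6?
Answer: 32764/1191 ≈ 27.510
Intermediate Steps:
N(c, K) = -2 (N(c, K) = -5/3 + (⅓)*(-1) = -5/3 - ⅓ = -2)
r(f, E) = 36 (r(f, E) = 6*6 = 36)
H(F) = -105 + F² (H(F) = -105 + F*F = -105 + F²)
32764/H(r(N(-2, w(-5)), -11)) = 32764/(-105 + 36²) = 32764/(-105 + 1296) = 32764/1191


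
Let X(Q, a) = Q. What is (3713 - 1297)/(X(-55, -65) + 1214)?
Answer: 2416/1159 ≈ 2.0846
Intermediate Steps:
(3713 - 1297)/(X(-55, -65) + 1214) = (3713 - 1297)/(-55 + 1214) = 2416/1159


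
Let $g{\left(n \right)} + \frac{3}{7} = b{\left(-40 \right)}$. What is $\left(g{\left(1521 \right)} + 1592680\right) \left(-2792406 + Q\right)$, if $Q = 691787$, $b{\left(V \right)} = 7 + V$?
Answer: $- \frac{23418805537594}{7} \approx -3.3455 \cdot 10^{12}$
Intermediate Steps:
$g{\left(n \right)} = - \frac{234}{7}$ ($g{\left(n \right)} = - \frac{3}{7} + \left(7 - 40\right) = - \frac{3}{7} - 33 = - \frac{234}{7}$)
$\left(g{\left(1521 \right)} + 1592680\right) \left(-2792406 + Q\right) = \left(- \frac{234}{7} + 1592680\right) \left(-2792406 + 691787\right) = \frac{11148526}{7} \left(-2100619\right) = - \frac{23418805537594}{7}$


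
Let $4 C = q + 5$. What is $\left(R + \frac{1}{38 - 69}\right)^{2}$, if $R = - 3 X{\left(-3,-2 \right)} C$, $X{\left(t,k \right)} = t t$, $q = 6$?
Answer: $\frac{84842521}{15376} \approx 5517.9$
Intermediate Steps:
$X{\left(t,k \right)} = t^{2}$
$C = \frac{11}{4}$ ($C = \frac{6 + 5}{4} = \frac{1}{4} \cdot 11 = \frac{11}{4} \approx 2.75$)
$R = - \frac{297}{4}$ ($R = - 3 \left(-3\right)^{2} \cdot \frac{11}{4} = \left(-3\right) 9 \cdot \frac{11}{4} = \left(-27\right) \frac{11}{4} = - \frac{297}{4} \approx -74.25$)
$\left(R + \frac{1}{38 - 69}\right)^{2} = \left(- \frac{297}{4} + \frac{1}{38 - 69}\right)^{2} = \left(- \frac{297}{4} + \frac{1}{-31}\right)^{2} = \left(- \frac{297}{4} - \frac{1}{31}\right)^{2} = \left(- \frac{9211}{124}\right)^{2} = \frac{84842521}{15376}$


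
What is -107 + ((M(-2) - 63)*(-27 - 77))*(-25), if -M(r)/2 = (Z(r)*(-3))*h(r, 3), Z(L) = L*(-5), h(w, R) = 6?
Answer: 772093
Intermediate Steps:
Z(L) = -5*L
M(r) = -180*r (M(r) = -2*-5*r*(-3)*6 = -2*15*r*6 = -180*r)
-107 + ((M(-2) - 63)*(-27 - 77))*(-25) = -107 + ((-180*(-2) - 63)*(-27 - 77))*(-25) = -107 + ((360 - 63)*(-104))*(-25) = -107 + (297*(-104))*(-25) = -107 - 30888*(-25) = -107 + 772200 = 772093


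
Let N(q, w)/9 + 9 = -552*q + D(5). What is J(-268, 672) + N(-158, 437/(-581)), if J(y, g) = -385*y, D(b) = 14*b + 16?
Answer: 888817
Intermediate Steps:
D(b) = 16 + 14*b
N(q, w) = 693 - 4968*q (N(q, w) = -81 + 9*(-552*q + (16 + 14*5)) = -81 + 9*(-552*q + (16 + 70)) = -81 + 9*(-552*q + 86) = -81 + 9*(86 - 552*q) = -81 + (774 - 4968*q) = 693 - 4968*q)
J(-268, 672) + N(-158, 437/(-581)) = -385*(-268) + (693 - 4968*(-158)) = 103180 + (693 + 784944) = 103180 + 785637 = 888817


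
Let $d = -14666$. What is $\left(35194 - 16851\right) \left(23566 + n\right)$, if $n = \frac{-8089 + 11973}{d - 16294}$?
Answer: $\frac{3345760797067}{7740} \approx 4.3227 \cdot 10^{8}$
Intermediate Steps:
$n = - \frac{971}{7740}$ ($n = \frac{-8089 + 11973}{-14666 - 16294} = \frac{3884}{-30960} = 3884 \left(- \frac{1}{30960}\right) = - \frac{971}{7740} \approx -0.12545$)
$\left(35194 - 16851\right) \left(23566 + n\right) = \left(35194 - 16851\right) \left(23566 - \frac{971}{7740}\right) = 18343 \cdot \frac{182399869}{7740} = \frac{3345760797067}{7740}$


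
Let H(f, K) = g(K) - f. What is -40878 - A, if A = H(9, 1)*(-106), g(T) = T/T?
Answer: -41726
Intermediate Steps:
g(T) = 1
H(f, K) = 1 - f
A = 848 (A = (1 - 1*9)*(-106) = (1 - 9)*(-106) = -8*(-106) = 848)
-40878 - A = -40878 - 1*848 = -40878 - 848 = -41726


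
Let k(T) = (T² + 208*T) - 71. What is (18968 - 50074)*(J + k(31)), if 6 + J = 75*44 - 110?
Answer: -327297332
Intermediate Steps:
J = 3184 (J = -6 + (75*44 - 110) = -6 + (3300 - 110) = -6 + 3190 = 3184)
k(T) = -71 + T² + 208*T
(18968 - 50074)*(J + k(31)) = (18968 - 50074)*(3184 + (-71 + 31² + 208*31)) = -31106*(3184 + (-71 + 961 + 6448)) = -31106*(3184 + 7338) = -31106*10522 = -327297332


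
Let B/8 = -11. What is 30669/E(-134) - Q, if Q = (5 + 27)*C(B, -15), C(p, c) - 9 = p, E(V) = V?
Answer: 308083/134 ≈ 2299.1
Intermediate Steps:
B = -88 (B = 8*(-11) = -88)
C(p, c) = 9 + p
Q = -2528 (Q = (5 + 27)*(9 - 88) = 32*(-79) = -2528)
30669/E(-134) - Q = 30669/(-134) - 1*(-2528) = 30669*(-1/134) + 2528 = -30669/134 + 2528 = 308083/134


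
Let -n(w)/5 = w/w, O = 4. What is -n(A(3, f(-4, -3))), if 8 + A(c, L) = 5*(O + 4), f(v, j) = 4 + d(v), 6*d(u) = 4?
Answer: 5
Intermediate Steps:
d(u) = ⅔ (d(u) = (⅙)*4 = ⅔)
f(v, j) = 14/3 (f(v, j) = 4 + ⅔ = 14/3)
A(c, L) = 32 (A(c, L) = -8 + 5*(4 + 4) = -8 + 5*8 = -8 + 40 = 32)
n(w) = -5 (n(w) = -5*w/w = -5*1 = -5)
-n(A(3, f(-4, -3))) = -1*(-5) = 5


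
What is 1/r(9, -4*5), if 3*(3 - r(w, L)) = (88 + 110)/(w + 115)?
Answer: 62/153 ≈ 0.40523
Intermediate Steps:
r(w, L) = 3 - 66/(115 + w) (r(w, L) = 3 - (88 + 110)/(3*(w + 115)) = 3 - 66/(115 + w))
1/r(9, -4*5) = 1/(3*(93 + 9)/(115 + 9)) = 1/(3*102/124) = 1/(3*(1/124)*102) = 1/(153/62) = 62/153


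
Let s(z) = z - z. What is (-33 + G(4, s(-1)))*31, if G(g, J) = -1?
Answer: -1054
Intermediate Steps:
s(z) = 0
(-33 + G(4, s(-1)))*31 = (-33 - 1)*31 = -34*31 = -1054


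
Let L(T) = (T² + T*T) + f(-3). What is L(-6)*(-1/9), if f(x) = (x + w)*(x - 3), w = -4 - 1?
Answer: -40/3 ≈ -13.333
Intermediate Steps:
w = -5
f(x) = (-5 + x)*(-3 + x) (f(x) = (x - 5)*(x - 3) = (-5 + x)*(-3 + x))
L(T) = 48 + 2*T² (L(T) = (T² + T*T) + (15 + (-3)² - 8*(-3)) = (T² + T²) + (15 + 9 + 24) = 2*T² + 48 = 48 + 2*T²)
L(-6)*(-1/9) = (48 + 2*(-6)²)*(-1/9) = (48 + 2*36)*(-1*⅑) = (48 + 72)*(-⅑) = 120*(-⅑) = -40/3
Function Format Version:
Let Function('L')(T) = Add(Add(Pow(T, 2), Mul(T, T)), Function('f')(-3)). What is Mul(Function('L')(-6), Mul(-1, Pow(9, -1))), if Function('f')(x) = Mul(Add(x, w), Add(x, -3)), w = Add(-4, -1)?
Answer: Rational(-40, 3) ≈ -13.333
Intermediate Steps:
w = -5
Function('f')(x) = Mul(Add(-5, x), Add(-3, x)) (Function('f')(x) = Mul(Add(x, -5), Add(x, -3)) = Mul(Add(-5, x), Add(-3, x)))
Function('L')(T) = Add(48, Mul(2, Pow(T, 2))) (Function('L')(T) = Add(Add(Pow(T, 2), Mul(T, T)), Add(15, Pow(-3, 2), Mul(-8, -3))) = Add(Add(Pow(T, 2), Pow(T, 2)), Add(15, 9, 24)) = Add(Mul(2, Pow(T, 2)), 48) = Add(48, Mul(2, Pow(T, 2))))
Mul(Function('L')(-6), Mul(-1, Pow(9, -1))) = Mul(Add(48, Mul(2, Pow(-6, 2))), Mul(-1, Pow(9, -1))) = Mul(Add(48, Mul(2, 36)), Mul(-1, Rational(1, 9))) = Mul(Add(48, 72), Rational(-1, 9)) = Mul(120, Rational(-1, 9)) = Rational(-40, 3)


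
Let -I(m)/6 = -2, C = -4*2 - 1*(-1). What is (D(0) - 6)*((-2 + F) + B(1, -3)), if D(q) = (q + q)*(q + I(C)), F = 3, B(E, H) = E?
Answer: -12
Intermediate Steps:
C = -7 (C = -8 + 1 = -7)
I(m) = 12 (I(m) = -6*(-2) = 12)
D(q) = 2*q*(12 + q) (D(q) = (q + q)*(q + 12) = (2*q)*(12 + q) = 2*q*(12 + q))
(D(0) - 6)*((-2 + F) + B(1, -3)) = (2*0*(12 + 0) - 6)*((-2 + 3) + 1) = (2*0*12 - 6)*(1 + 1) = (0 - 6)*2 = -6*2 = -12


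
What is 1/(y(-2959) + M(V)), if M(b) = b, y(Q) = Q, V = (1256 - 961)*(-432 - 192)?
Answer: -1/187039 ≈ -5.3465e-6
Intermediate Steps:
V = -184080 (V = 295*(-624) = -184080)
1/(y(-2959) + M(V)) = 1/(-2959 - 184080) = 1/(-187039) = -1/187039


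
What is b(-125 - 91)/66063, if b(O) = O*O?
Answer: 15552/22021 ≈ 0.70623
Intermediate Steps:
b(O) = O²
b(-125 - 91)/66063 = (-125 - 91)²/66063 = (-216)²*(1/66063) = 46656*(1/66063) = 15552/22021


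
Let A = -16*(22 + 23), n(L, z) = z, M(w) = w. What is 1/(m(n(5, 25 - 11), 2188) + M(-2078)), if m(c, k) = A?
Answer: -1/2798 ≈ -0.00035740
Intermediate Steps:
A = -720 (A = -16*45 = -720)
m(c, k) = -720
1/(m(n(5, 25 - 11), 2188) + M(-2078)) = 1/(-720 - 2078) = 1/(-2798) = -1/2798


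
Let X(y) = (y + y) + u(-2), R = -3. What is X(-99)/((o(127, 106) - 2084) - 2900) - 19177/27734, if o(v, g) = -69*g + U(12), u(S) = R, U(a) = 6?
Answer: -16439225/24350452 ≈ -0.67511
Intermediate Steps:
u(S) = -3
o(v, g) = 6 - 69*g (o(v, g) = -69*g + 6 = 6 - 69*g)
X(y) = -3 + 2*y (X(y) = (y + y) - 3 = 2*y - 3 = -3 + 2*y)
X(-99)/((o(127, 106) - 2084) - 2900) - 19177/27734 = (-3 + 2*(-99))/(((6 - 69*106) - 2084) - 2900) - 19177/27734 = (-3 - 198)/(((6 - 7314) - 2084) - 2900) - 19177*1/27734 = -201/((-7308 - 2084) - 2900) - 19177/27734 = -201/(-9392 - 2900) - 19177/27734 = -201/(-12292) - 19177/27734 = -201*(-1/12292) - 19177/27734 = 201/12292 - 19177/27734 = -16439225/24350452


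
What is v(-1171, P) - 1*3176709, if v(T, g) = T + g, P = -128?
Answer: -3178008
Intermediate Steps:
v(-1171, P) - 1*3176709 = (-1171 - 128) - 1*3176709 = -1299 - 3176709 = -3178008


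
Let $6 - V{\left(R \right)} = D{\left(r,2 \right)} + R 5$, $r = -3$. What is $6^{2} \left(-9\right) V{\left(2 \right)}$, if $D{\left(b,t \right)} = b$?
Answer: $324$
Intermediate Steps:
$V{\left(R \right)} = 9 - 5 R$ ($V{\left(R \right)} = 6 - \left(-3 + R 5\right) = 6 - \left(-3 + 5 R\right) = 9 - 5 R$)
$6^{2} \left(-9\right) V{\left(2 \right)} = 6^{2} \left(-9\right) \left(9 - 10\right) = 36 \left(-9\right) \left(9 - 10\right) = \left(-324\right) \left(-1\right) = 324$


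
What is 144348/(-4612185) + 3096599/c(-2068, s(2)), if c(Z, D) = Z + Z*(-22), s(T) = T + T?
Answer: 144200189029/2023211820 ≈ 71.273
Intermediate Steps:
s(T) = 2*T
c(Z, D) = -21*Z (c(Z, D) = Z - 22*Z = -21*Z)
144348/(-4612185) + 3096599/c(-2068, s(2)) = 144348/(-4612185) + 3096599/((-21*(-2068))) = 144348*(-1/4612185) + 3096599/43428 = -48116/1537395 + 3096599*(1/43428) = -48116/1537395 + 281509/3948 = 144200189029/2023211820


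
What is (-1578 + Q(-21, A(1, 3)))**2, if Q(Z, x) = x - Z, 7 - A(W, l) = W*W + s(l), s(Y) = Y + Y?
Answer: 2424249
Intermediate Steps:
s(Y) = 2*Y
A(W, l) = 7 - W**2 - 2*l (A(W, l) = 7 - (W*W + 2*l) = 7 - (W**2 + 2*l) = 7 + (-W**2 - 2*l) = 7 - W**2 - 2*l)
(-1578 + Q(-21, A(1, 3)))**2 = (-1578 + ((7 - 1*1**2 - 2*3) - 1*(-21)))**2 = (-1578 + ((7 - 1*1 - 6) + 21))**2 = (-1578 + ((7 - 1 - 6) + 21))**2 = (-1578 + (0 + 21))**2 = (-1578 + 21)**2 = (-1557)**2 = 2424249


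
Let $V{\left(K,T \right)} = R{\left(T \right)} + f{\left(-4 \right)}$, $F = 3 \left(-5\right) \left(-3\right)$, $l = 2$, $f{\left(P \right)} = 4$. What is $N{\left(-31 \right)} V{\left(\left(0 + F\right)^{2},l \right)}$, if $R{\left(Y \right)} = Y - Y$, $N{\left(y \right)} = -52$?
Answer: $-208$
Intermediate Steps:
$R{\left(Y \right)} = 0$
$F = 45$ ($F = \left(-15\right) \left(-3\right) = 45$)
$V{\left(K,T \right)} = 4$ ($V{\left(K,T \right)} = 0 + 4 = 4$)
$N{\left(-31 \right)} V{\left(\left(0 + F\right)^{2},l \right)} = \left(-52\right) 4 = -208$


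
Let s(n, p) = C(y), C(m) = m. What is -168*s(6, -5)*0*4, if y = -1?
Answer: 0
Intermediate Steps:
s(n, p) = -1
-168*s(6, -5)*0*4 = -168*(-1*0)*4 = -0*4 = -168*0 = 0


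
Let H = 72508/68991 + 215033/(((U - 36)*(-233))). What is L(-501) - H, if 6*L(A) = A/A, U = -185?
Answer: -54228971/10716602 ≈ -5.0603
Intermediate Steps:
L(A) = 1/6 (L(A) = (A/A)/6 = (1/6)*1 = 1/6)
H = 84022607/16074903 (H = 72508/68991 + 215033/(((-185 - 36)*(-233))) = 72508*(1/68991) + 215033/((-221*(-233))) = 72508/68991 + 215033/51493 = 72508/68991 + 215033*(1/51493) = 72508/68991 + 973/233 = 84022607/16074903 ≈ 5.2269)
L(-501) - H = 1/6 - 1*84022607/16074903 = 1/6 - 84022607/16074903 = -54228971/10716602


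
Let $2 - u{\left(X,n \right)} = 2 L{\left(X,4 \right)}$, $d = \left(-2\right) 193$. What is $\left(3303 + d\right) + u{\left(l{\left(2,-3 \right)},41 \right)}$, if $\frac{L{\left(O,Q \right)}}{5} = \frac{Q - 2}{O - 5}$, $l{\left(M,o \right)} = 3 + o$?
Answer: $2923$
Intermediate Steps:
$d = -386$
$L{\left(O,Q \right)} = \frac{5 \left(-2 + Q\right)}{-5 + O}$ ($L{\left(O,Q \right)} = 5 \frac{Q - 2}{O - 5} = 5 \frac{-2 + Q}{-5 + O} = \frac{5 \left(-2 + Q\right)}{-5 + O}$)
$u{\left(X,n \right)} = 2 - \frac{20}{-5 + X}$ ($u{\left(X,n \right)} = 2 - 2 \frac{5 \left(-2 + 4\right)}{-5 + X} = 2 - 2 \cdot 5 \frac{1}{-5 + X} 2 = 2 - 2 \frac{10}{-5 + X} = 2 - \frac{20}{-5 + X}$)
$\left(3303 + d\right) + u{\left(l{\left(2,-3 \right)},41 \right)} = \left(3303 - 386\right) + \frac{2 \left(-15 + \left(3 - 3\right)\right)}{-5 + \left(3 - 3\right)} = 2917 + \frac{2 \left(-15 + 0\right)}{-5 + 0} = 2917 + 2 \frac{1}{-5} \left(-15\right) = 2917 + 2 \left(- \frac{1}{5}\right) \left(-15\right) = 2917 + 6 = 2923$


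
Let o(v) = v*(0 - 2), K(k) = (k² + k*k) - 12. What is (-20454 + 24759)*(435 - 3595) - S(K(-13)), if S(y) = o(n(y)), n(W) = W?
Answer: -13603148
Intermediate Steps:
K(k) = -12 + 2*k² (K(k) = (k² + k²) - 12 = 2*k² - 12 = -12 + 2*k²)
o(v) = -2*v (o(v) = v*(-2) = -2*v)
S(y) = -2*y
(-20454 + 24759)*(435 - 3595) - S(K(-13)) = (-20454 + 24759)*(435 - 3595) - (-2)*(-12 + 2*(-13)²) = 4305*(-3160) - (-2)*(-12 + 2*169) = -13603800 - (-2)*(-12 + 338) = -13603800 - (-2)*326 = -13603800 - 1*(-652) = -13603800 + 652 = -13603148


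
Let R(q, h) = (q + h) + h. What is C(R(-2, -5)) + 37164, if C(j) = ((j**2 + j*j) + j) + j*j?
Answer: 37584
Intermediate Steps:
R(q, h) = q + 2*h (R(q, h) = (h + q) + h = q + 2*h)
C(j) = j + 3*j**2 (C(j) = ((j**2 + j**2) + j) + j**2 = (2*j**2 + j) + j**2 = (j + 2*j**2) + j**2 = j + 3*j**2)
C(R(-2, -5)) + 37164 = (-2 + 2*(-5))*(1 + 3*(-2 + 2*(-5))) + 37164 = (-2 - 10)*(1 + 3*(-2 - 10)) + 37164 = -12*(1 + 3*(-12)) + 37164 = -12*(1 - 36) + 37164 = -12*(-35) + 37164 = 420 + 37164 = 37584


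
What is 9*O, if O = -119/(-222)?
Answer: 357/74 ≈ 4.8243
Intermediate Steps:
O = 119/222 (O = -119*(-1/222) = 119/222 ≈ 0.53604)
9*O = 9*(119/222) = 357/74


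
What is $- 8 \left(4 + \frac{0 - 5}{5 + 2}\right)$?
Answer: $- \frac{184}{7} \approx -26.286$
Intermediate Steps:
$- 8 \left(4 + \frac{0 - 5}{5 + 2}\right) = - 8 \left(4 - \frac{5}{7}\right) = \left(-8\right) \frac{23}{7} = - \frac{184}{7}$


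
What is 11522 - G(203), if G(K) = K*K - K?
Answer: -29484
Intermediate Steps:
G(K) = K² - K
11522 - G(203) = 11522 - 203*(-1 + 203) = 11522 - 203*202 = 11522 - 1*41006 = 11522 - 41006 = -29484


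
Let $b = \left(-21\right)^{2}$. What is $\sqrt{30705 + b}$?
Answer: $\sqrt{31146} \approx 176.48$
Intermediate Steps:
$b = 441$
$\sqrt{30705 + b} = \sqrt{30705 + 441} = \sqrt{31146}$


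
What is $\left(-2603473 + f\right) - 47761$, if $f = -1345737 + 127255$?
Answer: $-3869716$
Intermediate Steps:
$f = -1218482$
$\left(-2603473 + f\right) - 47761 = \left(-2603473 - 1218482\right) - 47761 = -3821955 - 47761 = -3869716$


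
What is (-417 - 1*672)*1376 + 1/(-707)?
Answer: -1059414049/707 ≈ -1.4985e+6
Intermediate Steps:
(-417 - 1*672)*1376 + 1/(-707) = (-417 - 672)*1376 - 1/707 = -1089*1376 - 1/707 = -1498464 - 1/707 = -1059414049/707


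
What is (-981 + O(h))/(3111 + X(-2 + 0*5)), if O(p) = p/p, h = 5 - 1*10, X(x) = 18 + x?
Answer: -980/3127 ≈ -0.31340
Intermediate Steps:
h = -5 (h = 5 - 10 = -5)
O(p) = 1
(-981 + O(h))/(3111 + X(-2 + 0*5)) = (-981 + 1)/(3111 + (18 + (-2 + 0*5))) = -980/(3111 + (18 + (-2 + 0))) = -980/(3111 + (18 - 2)) = -980/(3111 + 16) = -980/3127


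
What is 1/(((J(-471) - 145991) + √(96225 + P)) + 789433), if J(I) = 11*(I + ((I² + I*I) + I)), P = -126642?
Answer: 5513582/30399586501141 - I*√30417/30399586501141 ≈ 1.8137e-7 - 5.7371e-12*I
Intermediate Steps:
J(I) = 22*I + 22*I² (J(I) = 11*(I + ((I² + I²) + I)) = 11*(I + (2*I² + I)) = 11*(I + (I + 2*I²)) = 11*(2*I + 2*I²) = 22*I + 22*I²)
1/(((J(-471) - 145991) + √(96225 + P)) + 789433) = 1/(((22*(-471)*(1 - 471) - 145991) + √(96225 - 126642)) + 789433) = 1/(((22*(-471)*(-470) - 145991) + √(-30417)) + 789433) = 1/(((4870140 - 145991) + I*√30417) + 789433) = 1/((4724149 + I*√30417) + 789433) = 1/(5513582 + I*√30417)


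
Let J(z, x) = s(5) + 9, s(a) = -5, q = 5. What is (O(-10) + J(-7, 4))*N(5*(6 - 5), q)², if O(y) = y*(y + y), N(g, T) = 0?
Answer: 0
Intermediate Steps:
O(y) = 2*y² (O(y) = y*(2*y) = 2*y²)
J(z, x) = 4 (J(z, x) = -5 + 9 = 4)
(O(-10) + J(-7, 4))*N(5*(6 - 5), q)² = (2*(-10)² + 4)*0² = (2*100 + 4)*0 = (200 + 4)*0 = 204*0 = 0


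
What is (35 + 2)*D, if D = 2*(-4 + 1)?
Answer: -222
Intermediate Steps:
D = -6 (D = 2*(-3) = -6)
(35 + 2)*D = (35 + 2)*(-6) = 37*(-6) = -222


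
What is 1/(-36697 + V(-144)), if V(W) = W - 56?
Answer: -1/36897 ≈ -2.7102e-5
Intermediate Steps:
V(W) = -56 + W
1/(-36697 + V(-144)) = 1/(-36697 + (-56 - 144)) = 1/(-36697 - 200) = 1/(-36897) = -1/36897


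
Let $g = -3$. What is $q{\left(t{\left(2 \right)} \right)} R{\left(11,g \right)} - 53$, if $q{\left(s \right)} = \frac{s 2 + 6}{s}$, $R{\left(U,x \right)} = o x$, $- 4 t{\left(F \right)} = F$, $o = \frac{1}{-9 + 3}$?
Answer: $-58$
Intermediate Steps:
$o = - \frac{1}{6}$ ($o = \frac{1}{-6} = - \frac{1}{6} \approx -0.16667$)
$t{\left(F \right)} = - \frac{F}{4}$
$R{\left(U,x \right)} = - \frac{x}{6}$
$q{\left(s \right)} = \frac{6 + 2 s}{s}$ ($q{\left(s \right)} = \frac{2 s + 6}{s} = \frac{6 + 2 s}{s}$)
$q{\left(t{\left(2 \right)} \right)} R{\left(11,g \right)} - 53 = \left(2 + \frac{6}{\left(- \frac{1}{4}\right) 2}\right) \left(\left(- \frac{1}{6}\right) \left(-3\right)\right) - 53 = \left(2 + \frac{6}{- \frac{1}{2}}\right) \frac{1}{2} - 53 = \left(2 + 6 \left(-2\right)\right) \frac{1}{2} - 53 = \left(2 - 12\right) \frac{1}{2} - 53 = \left(-10\right) \frac{1}{2} - 53 = -5 - 53 = -58$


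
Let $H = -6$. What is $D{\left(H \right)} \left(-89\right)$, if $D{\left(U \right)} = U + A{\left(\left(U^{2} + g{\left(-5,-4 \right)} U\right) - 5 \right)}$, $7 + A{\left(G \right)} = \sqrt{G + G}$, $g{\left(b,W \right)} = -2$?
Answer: $1157 - 89 \sqrt{86} \approx 331.65$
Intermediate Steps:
$A{\left(G \right)} = -7 + \sqrt{2} \sqrt{G}$ ($A{\left(G \right)} = -7 + \sqrt{G + G} = -7 + \sqrt{2 G} = -7 + \sqrt{2} \sqrt{G}$)
$D{\left(U \right)} = -7 + U + \sqrt{2} \sqrt{-5 + U^{2} - 2 U}$ ($D{\left(U \right)} = U + \left(-7 + \sqrt{2} \sqrt{\left(U^{2} - 2 U\right) - 5}\right) = U + \left(-7 + \sqrt{2} \sqrt{-5 + U^{2} - 2 U}\right) = -7 + U + \sqrt{2} \sqrt{-5 + U^{2} - 2 U}$)
$D{\left(H \right)} \left(-89\right) = \left(-7 - 6 + \sqrt{-10 - -24 + 2 \left(-6\right)^{2}}\right) \left(-89\right) = \left(-7 - 6 + \sqrt{-10 + 24 + 2 \cdot 36}\right) \left(-89\right) = \left(-7 - 6 + \sqrt{-10 + 24 + 72}\right) \left(-89\right) = \left(-7 - 6 + \sqrt{86}\right) \left(-89\right) = \left(-13 + \sqrt{86}\right) \left(-89\right) = 1157 - 89 \sqrt{86}$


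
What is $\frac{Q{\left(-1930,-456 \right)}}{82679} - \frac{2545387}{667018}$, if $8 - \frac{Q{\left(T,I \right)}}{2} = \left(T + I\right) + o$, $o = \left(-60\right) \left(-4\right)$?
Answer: $- \frac{207576538229}{55148381222} \approx -3.764$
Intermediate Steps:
$o = 240$
$Q{\left(T,I \right)} = -464 - 2 I - 2 T$ ($Q{\left(T,I \right)} = 16 - 2 \left(\left(T + I\right) + 240\right) = 16 - 2 \left(\left(I + T\right) + 240\right) = 16 - 2 \left(240 + I + T\right) = 16 - \left(480 + 2 I + 2 T\right) = -464 - 2 I - 2 T$)
$\frac{Q{\left(-1930,-456 \right)}}{82679} - \frac{2545387}{667018} = \frac{-464 - -912 - -3860}{82679} - \frac{2545387}{667018} = \left(-464 + 912 + 3860\right) \frac{1}{82679} - \frac{2545387}{667018} = 4308 \cdot \frac{1}{82679} - \frac{2545387}{667018} = \frac{4308}{82679} - \frac{2545387}{667018} = - \frac{207576538229}{55148381222}$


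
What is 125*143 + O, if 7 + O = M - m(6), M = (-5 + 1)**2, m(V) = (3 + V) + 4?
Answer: 17871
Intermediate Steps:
m(V) = 7 + V
M = 16 (M = (-4)**2 = 16)
O = -4 (O = -7 + (16 - (7 + 6)) = -7 + (16 - 1*13) = -7 + (16 - 13) = -7 + 3 = -4)
125*143 + O = 125*143 - 4 = 17875 - 4 = 17871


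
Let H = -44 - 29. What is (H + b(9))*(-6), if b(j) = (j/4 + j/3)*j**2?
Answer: -4227/2 ≈ -2113.5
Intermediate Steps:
H = -73
b(j) = 7*j**3/12 (b(j) = (j*(1/4) + j*(1/3))*j**2 = (j/4 + j/3)*j**2 = (7*j/12)*j**2 = 7*j**3/12)
(H + b(9))*(-6) = (-73 + (7/12)*9**3)*(-6) = (-73 + (7/12)*729)*(-6) = (-73 + 1701/4)*(-6) = (1409/4)*(-6) = -4227/2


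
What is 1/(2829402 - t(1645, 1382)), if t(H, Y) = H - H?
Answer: 1/2829402 ≈ 3.5343e-7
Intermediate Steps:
t(H, Y) = 0
1/(2829402 - t(1645, 1382)) = 1/(2829402 - 1*0) = 1/(2829402 + 0) = 1/2829402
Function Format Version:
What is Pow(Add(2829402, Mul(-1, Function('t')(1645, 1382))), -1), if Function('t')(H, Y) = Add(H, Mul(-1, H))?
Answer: Rational(1, 2829402) ≈ 3.5343e-7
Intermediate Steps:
Function('t')(H, Y) = 0
Pow(Add(2829402, Mul(-1, Function('t')(1645, 1382))), -1) = Pow(Add(2829402, Mul(-1, 0)), -1) = Pow(Add(2829402, 0), -1) = Pow(2829402, -1) = Rational(1, 2829402)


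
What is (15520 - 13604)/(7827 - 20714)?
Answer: -1916/12887 ≈ -0.14868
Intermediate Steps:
(15520 - 13604)/(7827 - 20714) = 1916/(-12887) = 1916*(-1/12887) = -1916/12887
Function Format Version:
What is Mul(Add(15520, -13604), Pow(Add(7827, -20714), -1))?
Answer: Rational(-1916, 12887) ≈ -0.14868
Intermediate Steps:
Mul(Add(15520, -13604), Pow(Add(7827, -20714), -1)) = Mul(1916, Pow(-12887, -1)) = Mul(1916, Rational(-1, 12887)) = Rational(-1916, 12887)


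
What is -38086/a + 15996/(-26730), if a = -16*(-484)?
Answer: -8650847/1568160 ≈ -5.5166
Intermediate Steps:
a = 7744
-38086/a + 15996/(-26730) = -38086/7744 + 15996/(-26730) = -38086*1/7744 + 15996*(-1/26730) = -19043/3872 - 2666/4455 = -8650847/1568160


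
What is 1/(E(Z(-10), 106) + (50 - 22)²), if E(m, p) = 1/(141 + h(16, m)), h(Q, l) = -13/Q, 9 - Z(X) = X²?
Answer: 2243/1758528 ≈ 0.0012755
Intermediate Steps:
Z(X) = 9 - X²
E(m, p) = 16/2243 (E(m, p) = 1/(141 - 13/16) = 1/(2243/16) = 16/2243)
1/(E(Z(-10), 106) + (50 - 22)²) = 1/(16/2243 + (50 - 22)²) = 1/(16/2243 + 28²) = 1/(16/2243 + 784) = 1/(1758528/2243) = 2243/1758528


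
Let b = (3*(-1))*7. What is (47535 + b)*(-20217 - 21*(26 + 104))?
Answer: -1090303758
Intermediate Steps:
b = -21 (b = -3*7 = -21)
(47535 + b)*(-20217 - 21*(26 + 104)) = (47535 - 21)*(-20217 - 21*(26 + 104)) = 47514*(-20217 - 21*130) = 47514*(-20217 - 2730) = 47514*(-22947) = -1090303758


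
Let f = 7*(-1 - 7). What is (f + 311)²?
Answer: 65025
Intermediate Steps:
f = -56 (f = 7*(-8) = -56)
(f + 311)² = (-56 + 311)² = 255² = 65025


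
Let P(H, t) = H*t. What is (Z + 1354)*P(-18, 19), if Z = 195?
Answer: -529758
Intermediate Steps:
(Z + 1354)*P(-18, 19) = (195 + 1354)*(-18*19) = 1549*(-342) = -529758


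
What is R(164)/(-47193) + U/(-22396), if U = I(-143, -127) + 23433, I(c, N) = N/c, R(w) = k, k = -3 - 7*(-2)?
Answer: -79090571393/75570811602 ≈ -1.0466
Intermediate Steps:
k = 11 (k = -3 + 14 = 11)
R(w) = 11
U = 3351046/143 (U = -127/(-143) + 23433 = -127*(-1/143) + 23433 = 127/143 + 23433 = 3351046/143 ≈ 23434.)
R(164)/(-47193) + U/(-22396) = 11/(-47193) + (3351046/143)/(-22396) = 11*(-1/47193) + (3351046/143)*(-1/22396) = -11/47193 - 1675523/1601314 = -79090571393/75570811602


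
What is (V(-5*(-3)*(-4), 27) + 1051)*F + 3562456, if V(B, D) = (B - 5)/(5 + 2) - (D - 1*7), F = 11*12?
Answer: 25881256/7 ≈ 3.6973e+6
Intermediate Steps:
F = 132
V(B, D) = 44/7 - D + B/7 (V(B, D) = (-5 + B)/7 - (D - 7) = (-5 + B)*(⅐) - (-7 + D) = (-5/7 + B/7) + (7 - D) = 44/7 - D + B/7)
(V(-5*(-3)*(-4), 27) + 1051)*F + 3562456 = ((44/7 - 1*27 + (-5*(-3)*(-4))/7) + 1051)*132 + 3562456 = ((44/7 - 27 + (15*(-4))/7) + 1051)*132 + 3562456 = ((44/7 - 27 + (⅐)*(-60)) + 1051)*132 + 3562456 = ((44/7 - 27 - 60/7) + 1051)*132 + 3562456 = (-205/7 + 1051)*132 + 3562456 = (7152/7)*132 + 3562456 = 944064/7 + 3562456 = 25881256/7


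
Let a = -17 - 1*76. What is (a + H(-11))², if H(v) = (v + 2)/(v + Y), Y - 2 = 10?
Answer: 10404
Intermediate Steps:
Y = 12 (Y = 2 + 10 = 12)
H(v) = (2 + v)/(12 + v) (H(v) = (v + 2)/(v + 12) = (2 + v)/(12 + v))
a = -93 (a = -17 - 76 = -93)
(a + H(-11))² = (-93 + (2 - 11)/(12 - 11))² = (-93 - 9/1)² = (-93 + 1*(-9))² = (-93 - 9)² = (-102)² = 10404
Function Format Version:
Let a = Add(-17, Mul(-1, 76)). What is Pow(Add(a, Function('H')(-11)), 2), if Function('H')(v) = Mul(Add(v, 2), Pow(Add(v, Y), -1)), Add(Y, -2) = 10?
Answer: 10404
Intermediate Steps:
Y = 12 (Y = Add(2, 10) = 12)
Function('H')(v) = Mul(Pow(Add(12, v), -1), Add(2, v)) (Function('H')(v) = Mul(Add(v, 2), Pow(Add(v, 12), -1)) = Mul(Add(2, v), Pow(Add(12, v), -1)) = Mul(Pow(Add(12, v), -1), Add(2, v)))
a = -93 (a = Add(-17, -76) = -93)
Pow(Add(a, Function('H')(-11)), 2) = Pow(Add(-93, Mul(Pow(Add(12, -11), -1), Add(2, -11))), 2) = Pow(Add(-93, Mul(Pow(1, -1), -9)), 2) = Pow(Add(-93, Mul(1, -9)), 2) = Pow(Add(-93, -9), 2) = Pow(-102, 2) = 10404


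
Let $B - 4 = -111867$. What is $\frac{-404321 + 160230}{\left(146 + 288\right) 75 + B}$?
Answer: $\frac{244091}{79313} \approx 3.0776$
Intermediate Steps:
$B = -111863$ ($B = 4 - 111867 = -111863$)
$\frac{-404321 + 160230}{\left(146 + 288\right) 75 + B} = \frac{-404321 + 160230}{\left(146 + 288\right) 75 - 111863} = - \frac{244091}{434 \cdot 75 - 111863} = - \frac{244091}{32550 - 111863} = - \frac{244091}{-79313} = \left(-244091\right) \left(- \frac{1}{79313}\right) = \frac{244091}{79313}$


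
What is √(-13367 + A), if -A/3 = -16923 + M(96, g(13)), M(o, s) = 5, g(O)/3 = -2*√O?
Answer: 7*√763 ≈ 193.36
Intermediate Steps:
g(O) = -6*√O (g(O) = 3*(-2*√O) = -6*√O)
A = 50754 (A = -3*(-16923 + 5) = -3*(-16918) = 50754)
√(-13367 + A) = √(-13367 + 50754) = √37387 = 7*√763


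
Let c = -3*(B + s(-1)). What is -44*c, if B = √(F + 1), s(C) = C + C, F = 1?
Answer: -264 + 132*√2 ≈ -77.324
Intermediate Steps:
s(C) = 2*C
B = √2 (B = √(1 + 1) = √2 ≈ 1.4142)
c = 6 - 3*√2 (c = -3*(√2 + 2*(-1)) = -3*(√2 - 2) = -3*(-2 + √2) = 6 - 3*√2 ≈ 1.7574)
-44*c = -44*(6 - 3*√2) = -264 + 132*√2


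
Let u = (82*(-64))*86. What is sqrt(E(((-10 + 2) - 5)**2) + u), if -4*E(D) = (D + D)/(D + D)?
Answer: I*sqrt(1805313)/2 ≈ 671.81*I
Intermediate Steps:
u = -451328 (u = -5248*86 = -451328)
E(D) = -1/4 (E(D) = -(D + D)/(4*(D + D)) = -2*D/(4*(2*D)) = -2*D*1/(2*D)/4 = -1/4*1 = -1/4)
sqrt(E(((-10 + 2) - 5)**2) + u) = sqrt(-1/4 - 451328) = sqrt(-1805313/4) = I*sqrt(1805313)/2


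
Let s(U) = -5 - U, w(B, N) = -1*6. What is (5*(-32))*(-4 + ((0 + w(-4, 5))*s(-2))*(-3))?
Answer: 9280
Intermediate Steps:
w(B, N) = -6
(5*(-32))*(-4 + ((0 + w(-4, 5))*s(-2))*(-3)) = (5*(-32))*(-4 + ((0 - 6)*(-5 - 1*(-2)))*(-3)) = -160*(-4 - 6*(-5 + 2)*(-3)) = -160*(-4 - 6*(-3)*(-3)) = -160*(-4 + 18*(-3)) = -160*(-4 - 54) = -160*(-58) = 9280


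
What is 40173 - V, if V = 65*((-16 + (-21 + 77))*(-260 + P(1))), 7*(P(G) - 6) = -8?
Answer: 4924811/7 ≈ 7.0354e+5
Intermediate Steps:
P(G) = 34/7 (P(G) = 6 + (⅐)*(-8) = 6 - 8/7 = 34/7)
V = -4643600/7 (V = 65*((-16 + (-21 + 77))*(-260 + 34/7)) = 65*((-16 + 56)*(-1786/7)) = 65*(40*(-1786/7)) = 65*(-71440/7) = -4643600/7 ≈ -6.6337e+5)
40173 - V = 40173 - 1*(-4643600/7) = 40173 + 4643600/7 = 4924811/7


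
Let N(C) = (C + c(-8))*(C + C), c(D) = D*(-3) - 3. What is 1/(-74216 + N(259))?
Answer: 1/70824 ≈ 1.4120e-5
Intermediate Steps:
c(D) = -3 - 3*D (c(D) = -3*D - 3 = -3 - 3*D)
N(C) = 2*C*(21 + C) (N(C) = (C + (-3 - 3*(-8)))*(C + C) = (C + (-3 + 24))*(2*C) = (C + 21)*(2*C) = (21 + C)*(2*C) = 2*C*(21 + C))
1/(-74216 + N(259)) = 1/(-74216 + 2*259*(21 + 259)) = 1/(-74216 + 2*259*280) = 1/(-74216 + 145040) = 1/70824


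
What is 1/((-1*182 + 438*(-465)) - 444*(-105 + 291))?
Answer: -1/286436 ≈ -3.4912e-6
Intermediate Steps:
1/((-1*182 + 438*(-465)) - 444*(-105 + 291)) = 1/((-182 - 203670) - 444*186) = 1/(-203852 - 82584) = 1/(-286436) = -1/286436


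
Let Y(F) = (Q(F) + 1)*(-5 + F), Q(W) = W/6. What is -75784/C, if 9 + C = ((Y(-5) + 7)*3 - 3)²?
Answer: -9473/20 ≈ -473.65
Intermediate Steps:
Q(W) = W/6 (Q(W) = W*(⅙) = W/6)
Y(F) = (1 + F/6)*(-5 + F) (Y(F) = (F/6 + 1)*(-5 + F) = (1 + F/6)*(-5 + F))
C = 160 (C = -9 + (((-5 + (⅙)*(-5) + (⅙)*(-5)²) + 7)*3 - 3)² = -9 + (((-5 - ⅚ + (⅙)*25) + 7)*3 - 3)² = -9 + (((-5 - ⅚ + 25/6) + 7)*3 - 3)² = -9 + ((-5/3 + 7)*3 - 3)² = -9 + ((16/3)*3 - 3)² = -9 + (16 - 3)² = -9 + 13² = -9 + 169 = 160)
-75784/C = -75784/160 = -75784*1/160 = -9473/20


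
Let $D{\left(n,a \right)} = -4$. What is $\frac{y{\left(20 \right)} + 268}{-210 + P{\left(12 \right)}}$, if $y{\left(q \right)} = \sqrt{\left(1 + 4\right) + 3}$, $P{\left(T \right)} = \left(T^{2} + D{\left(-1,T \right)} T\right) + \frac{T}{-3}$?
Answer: $- \frac{134}{59} - \frac{\sqrt{2}}{59} \approx -2.2952$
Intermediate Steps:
$P{\left(T \right)} = T^{2} - \frac{13 T}{3}$ ($P{\left(T \right)} = \left(T^{2} - 4 T\right) + \frac{T}{-3} = \left(T^{2} - 4 T\right) + T \left(- \frac{1}{3}\right) = \left(T^{2} - 4 T\right) - \frac{T}{3} = T^{2} - \frac{13 T}{3}$)
$y{\left(q \right)} = 2 \sqrt{2}$ ($y{\left(q \right)} = \sqrt{5 + 3} = \sqrt{8} = 2 \sqrt{2}$)
$\frac{y{\left(20 \right)} + 268}{-210 + P{\left(12 \right)}} = \frac{2 \sqrt{2} + 268}{-210 + \frac{1}{3} \cdot 12 \left(-13 + 3 \cdot 12\right)} = \frac{268 + 2 \sqrt{2}}{-210 + \frac{1}{3} \cdot 12 \left(-13 + 36\right)} = \frac{268 + 2 \sqrt{2}}{-210 + \frac{1}{3} \cdot 12 \cdot 23} = \frac{268 + 2 \sqrt{2}}{-210 + 92} = \frac{268 + 2 \sqrt{2}}{-118} = \left(268 + 2 \sqrt{2}\right) \left(- \frac{1}{118}\right) = - \frac{134}{59} - \frac{\sqrt{2}}{59}$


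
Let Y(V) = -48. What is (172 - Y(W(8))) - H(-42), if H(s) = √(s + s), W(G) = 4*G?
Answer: 220 - 2*I*√21 ≈ 220.0 - 9.1651*I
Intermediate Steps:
H(s) = √2*√s (H(s) = √(2*s) = √2*√s)
(172 - Y(W(8))) - H(-42) = (172 - 1*(-48)) - √2*√(-42) = (172 + 48) - √2*I*√42 = 220 - 2*I*√21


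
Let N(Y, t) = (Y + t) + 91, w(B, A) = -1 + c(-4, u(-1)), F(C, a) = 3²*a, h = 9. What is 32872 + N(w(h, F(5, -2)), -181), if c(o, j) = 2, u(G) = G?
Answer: 32783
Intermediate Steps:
F(C, a) = 9*a
w(B, A) = 1 (w(B, A) = -1 + 2 = 1)
N(Y, t) = 91 + Y + t
32872 + N(w(h, F(5, -2)), -181) = 32872 + (91 + 1 - 181) = 32872 - 89 = 32783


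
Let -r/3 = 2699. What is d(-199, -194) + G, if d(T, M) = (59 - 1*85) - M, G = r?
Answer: -7929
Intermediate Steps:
r = -8097 (r = -3*2699 = -8097)
G = -8097
d(T, M) = -26 - M (d(T, M) = (59 - 85) - M = -26 - M)
d(-199, -194) + G = (-26 - 1*(-194)) - 8097 = (-26 + 194) - 8097 = 168 - 8097 = -7929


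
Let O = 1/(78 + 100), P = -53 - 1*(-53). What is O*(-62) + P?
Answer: -31/89 ≈ -0.34831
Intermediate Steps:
P = 0 (P = -53 + 53 = 0)
O = 1/178 ≈ 0.0056180
O*(-62) + P = (1/178)*(-62) + 0 = -31/89 + 0 = -31/89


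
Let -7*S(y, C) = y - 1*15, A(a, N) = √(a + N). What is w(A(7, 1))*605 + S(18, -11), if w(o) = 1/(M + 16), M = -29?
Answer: -4274/91 ≈ -46.967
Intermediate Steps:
A(a, N) = √(N + a)
w(o) = -1/13 (w(o) = 1/(-29 + 16) = 1/(-13) = -1/13)
S(y, C) = 15/7 - y/7 (S(y, C) = -(y - 1*15)/7 = -(y - 15)/7 = -(-15 + y)/7 = 15/7 - y/7)
w(A(7, 1))*605 + S(18, -11) = -1/13*605 + (15/7 - ⅐*18) = -605/13 + (15/7 - 18/7) = -605/13 - 3/7 = -4274/91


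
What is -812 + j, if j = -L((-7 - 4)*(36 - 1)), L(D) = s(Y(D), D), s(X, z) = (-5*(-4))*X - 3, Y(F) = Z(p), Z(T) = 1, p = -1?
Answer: -829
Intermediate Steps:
Y(F) = 1
s(X, z) = -3 + 20*X (s(X, z) = 20*X - 3 = -3 + 20*X)
L(D) = 17 (L(D) = -3 + 20*1 = -3 + 20 = 17)
j = -17 (j = -1*17 = -17)
-812 + j = -812 - 17 = -829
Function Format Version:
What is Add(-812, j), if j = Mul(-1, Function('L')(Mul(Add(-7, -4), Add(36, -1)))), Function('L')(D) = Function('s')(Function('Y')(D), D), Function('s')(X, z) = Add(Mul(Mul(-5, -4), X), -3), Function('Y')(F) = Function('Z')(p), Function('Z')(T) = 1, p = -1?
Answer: -829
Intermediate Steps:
Function('Y')(F) = 1
Function('s')(X, z) = Add(-3, Mul(20, X)) (Function('s')(X, z) = Add(Mul(20, X), -3) = Add(-3, Mul(20, X)))
Function('L')(D) = 17 (Function('L')(D) = Add(-3, Mul(20, 1)) = Add(-3, 20) = 17)
j = -17 (j = Mul(-1, 17) = -17)
Add(-812, j) = Add(-812, -17) = -829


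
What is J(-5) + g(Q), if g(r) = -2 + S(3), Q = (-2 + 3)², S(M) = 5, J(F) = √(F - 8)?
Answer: 3 + I*√13 ≈ 3.0 + 3.6056*I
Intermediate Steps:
J(F) = √(-8 + F)
Q = 1 (Q = 1² = 1)
g(r) = 3 (g(r) = -2 + 5 = 3)
J(-5) + g(Q) = √(-8 - 5) + 3 = √(-13) + 3 = I*√13 + 3 = 3 + I*√13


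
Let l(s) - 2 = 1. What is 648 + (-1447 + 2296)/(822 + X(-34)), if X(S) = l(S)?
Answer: 178483/275 ≈ 649.03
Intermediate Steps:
l(s) = 3 (l(s) = 2 + 1 = 3)
X(S) = 3
648 + (-1447 + 2296)/(822 + X(-34)) = 648 + (-1447 + 2296)/(822 + 3) = 648 + 849/825 = 648 + 849*(1/825) = 648 + 283/275 = 178483/275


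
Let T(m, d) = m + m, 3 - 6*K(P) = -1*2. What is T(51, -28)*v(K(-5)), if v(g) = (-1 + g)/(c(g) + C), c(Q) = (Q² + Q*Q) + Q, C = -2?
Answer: -153/2 ≈ -76.500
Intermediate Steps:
K(P) = ⅚ (K(P) = ½ - (-1)*2/6 = ½ - ⅙*(-2) = ½ + ⅓ = ⅚)
c(Q) = Q + 2*Q² (c(Q) = (Q² + Q²) + Q = 2*Q² + Q = Q + 2*Q²)
T(m, d) = 2*m
v(g) = (-1 + g)/(-2 + g*(1 + 2*g)) (v(g) = (-1 + g)/(g*(1 + 2*g) - 2) = (-1 + g)/(-2 + g*(1 + 2*g)))
T(51, -28)*v(K(-5)) = (2*51)*((-1 + ⅚)/(-2 + 5*(1 + 2*(⅚))/6)) = 102*(-⅙/(-2 + 5*(1 + 5/3)/6)) = 102*(-⅙/(-2 + (⅚)*(8/3))) = 102*(-⅙/(-2 + 20/9)) = 102*(-⅙/(2/9)) = 102*((9/2)*(-⅙)) = 102*(-¾) = -153/2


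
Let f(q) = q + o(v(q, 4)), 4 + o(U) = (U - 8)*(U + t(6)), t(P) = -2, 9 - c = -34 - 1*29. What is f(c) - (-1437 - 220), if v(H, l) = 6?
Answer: 1717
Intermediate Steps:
c = 72 (c = 9 - (-34 - 1*29) = 9 - (-34 - 29) = 9 - 1*(-63) = 9 + 63 = 72)
o(U) = -4 + (-8 + U)*(-2 + U) (o(U) = -4 + (U - 8)*(U - 2) = -4 + (-8 + U)*(-2 + U))
f(q) = -12 + q (f(q) = q + (12 + 6**2 - 10*6) = q + (12 + 36 - 60) = q - 12 = -12 + q)
f(c) - (-1437 - 220) = (-12 + 72) - (-1437 - 220) = 60 - 1*(-1657) = 60 + 1657 = 1717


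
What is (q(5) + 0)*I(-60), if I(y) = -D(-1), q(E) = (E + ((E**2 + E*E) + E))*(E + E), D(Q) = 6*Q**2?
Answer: -3600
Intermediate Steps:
q(E) = 2*E*(2*E + 2*E**2) (q(E) = (E + ((E**2 + E**2) + E))*(2*E) = (E + (2*E**2 + E))*(2*E) = (E + (E + 2*E**2))*(2*E) = (2*E + 2*E**2)*(2*E) = 2*E*(2*E + 2*E**2))
I(y) = -6 (I(y) = -6*(-1)**2 = -6)
(q(5) + 0)*I(-60) = (4*5**2*(1 + 5) + 0)*(-6) = (4*25*6 + 0)*(-6) = (600 + 0)*(-6) = 600*(-6) = -3600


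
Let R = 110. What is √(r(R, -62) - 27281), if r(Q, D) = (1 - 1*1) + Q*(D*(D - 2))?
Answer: 7*√8351 ≈ 639.69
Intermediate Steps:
r(Q, D) = D*Q*(-2 + D) (r(Q, D) = (1 - 1) + Q*(D*(-2 + D)) = 0 + D*Q*(-2 + D) = D*Q*(-2 + D))
√(r(R, -62) - 27281) = √(-62*110*(-2 - 62) - 27281) = √(-62*110*(-64) - 27281) = √(436480 - 27281) = √409199 = 7*√8351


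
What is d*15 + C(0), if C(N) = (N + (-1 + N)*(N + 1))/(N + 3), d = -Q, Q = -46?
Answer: 2069/3 ≈ 689.67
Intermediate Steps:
d = 46 (d = -1*(-46) = 46)
C(N) = (N + (1 + N)*(-1 + N))/(3 + N) (C(N) = (N + (-1 + N)*(1 + N))/(3 + N) = (N + (1 + N)*(-1 + N))/(3 + N))
d*15 + C(0) = 46*15 + (-1 + 0 + 0**2)/(3 + 0) = 690 + (-1 + 0 + 0)/3 = 690 + (1/3)*(-1) = 690 - 1/3 = 2069/3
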